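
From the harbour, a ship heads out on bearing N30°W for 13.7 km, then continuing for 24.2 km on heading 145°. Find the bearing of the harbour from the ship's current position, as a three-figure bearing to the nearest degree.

319°

Leg 1 (N30°W, 13.7 km): east 13.7 sin 330° = -6.85, north 13.7 cos 330° = 11.86
Leg 2 (145°, 24.2 km): east 24.2 sin 145° = 13.88, north 24.2 cos 145° = -19.82
Net displacement: 7.03 east, -7.96 north. Direction back to start is (-7.03, 7.96): bearing = atan2(-7.03, 7.96) mod 360° = 318.54° ≈ 319°.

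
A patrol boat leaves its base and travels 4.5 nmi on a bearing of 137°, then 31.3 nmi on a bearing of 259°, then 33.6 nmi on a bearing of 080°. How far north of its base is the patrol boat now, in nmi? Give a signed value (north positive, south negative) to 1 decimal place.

-3.4 nmi

Leg 1 (137°, 4.5 nmi): east 4.5 sin 137° = 3.07, north 4.5 cos 137° = -3.29
Leg 2 (259°, 31.3 nmi): east 31.3 sin 259° = -30.72, north 31.3 cos 259° = -5.97
Leg 3 (080°, 33.6 nmi): east 33.6 sin 80° = 33.09, north 33.6 cos 80° = 5.83
Net north component: -3.43 nmi.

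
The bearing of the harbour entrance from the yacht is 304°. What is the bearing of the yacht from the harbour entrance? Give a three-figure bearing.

124°

Back-bearing = 304° − 180° = 124°.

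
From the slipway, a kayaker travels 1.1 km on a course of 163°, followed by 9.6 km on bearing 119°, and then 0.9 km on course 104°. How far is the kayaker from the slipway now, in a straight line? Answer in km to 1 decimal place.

Leg 1 (163°, 1.1 km): east 1.1 sin 163° = 0.32, north 1.1 cos 163° = -1.05
Leg 2 (119°, 9.6 km): east 9.6 sin 119° = 8.40, north 9.6 cos 119° = -4.65
Leg 3 (104°, 0.9 km): east 0.9 sin 104° = 0.87, north 0.9 cos 104° = -0.22
Net: 9.59 east, -5.92 north. Distance = √((9.59)² + (-5.92)²) = 11.273 km.

11.3 km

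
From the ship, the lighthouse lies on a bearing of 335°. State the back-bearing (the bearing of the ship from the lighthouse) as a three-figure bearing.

155°

Back-bearing = 335° − 180° = 155°.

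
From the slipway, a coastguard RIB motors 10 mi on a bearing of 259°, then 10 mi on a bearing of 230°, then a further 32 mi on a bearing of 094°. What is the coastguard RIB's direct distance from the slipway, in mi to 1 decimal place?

Leg 1 (259°, 10 mi): east 10 sin 259° = -9.82, north 10 cos 259° = -1.91
Leg 2 (230°, 10 mi): east 10 sin 230° = -7.66, north 10 cos 230° = -6.43
Leg 3 (094°, 32 mi): east 32 sin 94° = 31.92, north 32 cos 94° = -2.23
Net: 14.45 east, -10.57 north. Distance = √((14.45)² + (-10.57)²) = 17.898 mi.

17.9 mi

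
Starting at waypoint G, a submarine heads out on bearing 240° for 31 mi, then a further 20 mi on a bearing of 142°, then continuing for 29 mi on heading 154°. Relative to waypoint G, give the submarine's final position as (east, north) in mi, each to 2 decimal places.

(-1.82, -57.33)

Leg 1 (240°, 31 mi): east 31 sin 240° = -26.85, north 31 cos 240° = -15.50
Leg 2 (142°, 20 mi): east 20 sin 142° = 12.31, north 20 cos 142° = -15.76
Leg 3 (154°, 29 mi): east 29 sin 154° = 12.71, north 29 cos 154° = -26.07
Summing: -1.82 mi east, -57.33 mi north → (-1.82, -57.33).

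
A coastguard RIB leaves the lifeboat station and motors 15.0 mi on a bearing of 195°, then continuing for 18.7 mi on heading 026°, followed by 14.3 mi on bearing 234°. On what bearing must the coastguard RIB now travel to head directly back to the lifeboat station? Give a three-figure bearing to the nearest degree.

050°

Leg 1 (195°, 15.0 mi): east 15.0 sin 195° = -3.88, north 15.0 cos 195° = -14.49
Leg 2 (026°, 18.7 mi): east 18.7 sin 26° = 8.20, north 18.7 cos 26° = 16.81
Leg 3 (234°, 14.3 mi): east 14.3 sin 234° = -11.57, north 14.3 cos 234° = -8.41
Net displacement: -7.25 east, -6.09 north. Direction back to start is (7.25, 6.09): bearing = atan2(7.25, 6.09) mod 360° = 50.00° ≈ 050°.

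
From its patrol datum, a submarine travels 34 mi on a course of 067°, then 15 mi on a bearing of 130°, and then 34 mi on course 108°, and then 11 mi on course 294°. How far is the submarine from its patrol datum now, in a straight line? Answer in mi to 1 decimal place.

65.1 mi

Leg 1 (067°, 34 mi): east 34 sin 67° = 31.30, north 34 cos 67° = 13.28
Leg 2 (130°, 15 mi): east 15 sin 130° = 11.49, north 15 cos 130° = -9.64
Leg 3 (108°, 34 mi): east 34 sin 108° = 32.34, north 34 cos 108° = -10.51
Leg 4 (294°, 11 mi): east 11 sin 294° = -10.05, north 11 cos 294° = 4.47
Net: 65.07 east, -2.39 north. Distance = √((65.07)² + (-2.39)²) = 65.119 mi.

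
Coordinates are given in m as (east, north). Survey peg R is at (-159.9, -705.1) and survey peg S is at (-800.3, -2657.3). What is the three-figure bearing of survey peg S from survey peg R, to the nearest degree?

Δeast = -800.3 − -159.9 = -640.40; Δnorth = -2657.3 − -705.1 = -1952.20.
Bearing = atan2(Δeast, Δnorth) mod 360° = 198.16° ≈ 198°.

198°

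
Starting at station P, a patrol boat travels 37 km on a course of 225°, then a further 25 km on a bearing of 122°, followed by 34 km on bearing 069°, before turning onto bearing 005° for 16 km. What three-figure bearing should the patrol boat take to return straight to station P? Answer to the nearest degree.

292°

Leg 1 (225°, 37 km): east 37 sin 225° = -26.16, north 37 cos 225° = -26.16
Leg 2 (122°, 25 km): east 25 sin 122° = 21.20, north 25 cos 122° = -13.25
Leg 3 (069°, 34 km): east 34 sin 69° = 31.74, north 34 cos 69° = 12.18
Leg 4 (005°, 16 km): east 16 sin 5° = 1.39, north 16 cos 5° = 15.94
Net displacement: 28.17 east, -11.29 north. Direction back to start is (-28.17, 11.29): bearing = atan2(-28.17, 11.29) mod 360° = 291.83° ≈ 292°.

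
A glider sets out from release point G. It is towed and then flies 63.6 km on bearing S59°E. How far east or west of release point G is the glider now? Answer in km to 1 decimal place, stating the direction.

Leg 1 (S59°E, 63.6 km): east 63.6 sin 121° = 54.52, north 63.6 cos 121° = -32.76
Net east component: 54.52 km.

54.5 km east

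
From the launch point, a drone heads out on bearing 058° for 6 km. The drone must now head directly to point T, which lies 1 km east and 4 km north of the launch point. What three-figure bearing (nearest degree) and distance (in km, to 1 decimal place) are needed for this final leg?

281°, 4.2 km

Leg 1 (058°, 6 km): east 6 sin 58° = 5.09, north 6 cos 58° = 3.18
Current position: (5.09, 3.18). Target: (1, 4). Remaining: Δeast = -4.09, Δnorth = 0.82.
Bearing = atan2(-4.09, 0.82) mod 360° = 281.35°; distance = √((-4.09)² + (0.82)²) = 4.170 km.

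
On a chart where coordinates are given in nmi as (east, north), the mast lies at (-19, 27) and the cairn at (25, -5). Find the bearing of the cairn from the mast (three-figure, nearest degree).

126°

Δeast = 25 − -19 = 44.00; Δnorth = -5 − 27 = -32.00.
Bearing = atan2(Δeast, Δnorth) mod 360° = 126.03° ≈ 126°.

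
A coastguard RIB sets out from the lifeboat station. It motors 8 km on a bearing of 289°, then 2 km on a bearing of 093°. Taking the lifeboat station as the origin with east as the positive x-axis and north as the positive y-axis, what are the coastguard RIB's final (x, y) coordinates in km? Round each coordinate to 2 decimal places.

(-5.57, 2.50)

Leg 1 (289°, 8 km): east 8 sin 289° = -7.56, north 8 cos 289° = 2.60
Leg 2 (093°, 2 km): east 2 sin 93° = 2.00, north 2 cos 93° = -0.10
Summing: -5.57 km east, 2.50 km north → (-5.57, 2.50).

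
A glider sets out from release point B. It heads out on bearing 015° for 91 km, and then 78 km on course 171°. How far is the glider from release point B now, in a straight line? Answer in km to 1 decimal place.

Leg 1 (015°, 91 km): east 91 sin 15° = 23.55, north 91 cos 15° = 87.90
Leg 2 (171°, 78 km): east 78 sin 171° = 12.20, north 78 cos 171° = -77.04
Net: 35.75 east, 10.86 north. Distance = √((35.75)² + (10.86)²) = 37.367 km.

37.4 km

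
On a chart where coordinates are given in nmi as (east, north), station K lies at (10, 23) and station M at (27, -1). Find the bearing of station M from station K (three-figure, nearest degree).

145°

Δeast = 27 − 10 = 17.00; Δnorth = -1 − 23 = -24.00.
Bearing = atan2(Δeast, Δnorth) mod 360° = 144.69° ≈ 145°.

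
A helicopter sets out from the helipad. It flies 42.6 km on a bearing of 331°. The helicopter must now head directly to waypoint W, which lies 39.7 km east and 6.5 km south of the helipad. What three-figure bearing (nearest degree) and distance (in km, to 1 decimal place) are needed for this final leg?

Leg 1 (331°, 42.6 km): east 42.6 sin 331° = -20.65, north 42.6 cos 331° = 37.26
Current position: (-20.65, 37.26). Target: (39.7, -6.5). Remaining: Δeast = 60.35, Δnorth = -43.76.
Bearing = atan2(60.35, -43.76) mod 360° = 125.94°; distance = √((60.35)² + (-43.76)²) = 74.547 km.

126°, 74.5 km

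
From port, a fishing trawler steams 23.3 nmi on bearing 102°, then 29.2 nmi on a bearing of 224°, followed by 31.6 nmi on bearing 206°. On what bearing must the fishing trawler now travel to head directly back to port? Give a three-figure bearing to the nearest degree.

Leg 1 (102°, 23.3 nmi): east 23.3 sin 102° = 22.79, north 23.3 cos 102° = -4.84
Leg 2 (224°, 29.2 nmi): east 29.2 sin 224° = -20.28, north 29.2 cos 224° = -21.00
Leg 3 (206°, 31.6 nmi): east 31.6 sin 206° = -13.85, north 31.6 cos 206° = -28.40
Net displacement: -11.35 east, -54.25 north. Direction back to start is (11.35, 54.25): bearing = atan2(11.35, 54.25) mod 360° = 11.81° ≈ 012°.

012°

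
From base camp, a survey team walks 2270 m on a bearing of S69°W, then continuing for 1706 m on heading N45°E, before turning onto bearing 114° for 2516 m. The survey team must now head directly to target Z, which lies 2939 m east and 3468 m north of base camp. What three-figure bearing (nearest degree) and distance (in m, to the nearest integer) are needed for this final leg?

021°, 4383 m

Leg 1 (S69°W, 2270 m): east 2270 sin 249° = -2119.23, north 2270 cos 249° = -813.50
Leg 2 (N45°E, 1706 m): east 1706 sin 45° = 1206.32, north 1706 cos 45° = 1206.32
Leg 3 (114°, 2516 m): east 2516 sin 114° = 2298.48, north 2516 cos 114° = -1023.35
Current position: (1385.58, -630.52). Target: (2939, 3468). Remaining: Δeast = 1553.42, Δnorth = 4098.52.
Bearing = atan2(1553.42, 4098.52) mod 360° = 20.76°; distance = √((1553.42)² + (4098.52)²) = 4383.035 m.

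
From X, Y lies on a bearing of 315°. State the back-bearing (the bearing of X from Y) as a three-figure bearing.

135°

Back-bearing = 315° − 180° = 135°.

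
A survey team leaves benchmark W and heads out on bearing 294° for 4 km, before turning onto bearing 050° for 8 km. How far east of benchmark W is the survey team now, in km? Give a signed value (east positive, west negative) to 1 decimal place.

2.5 km

Leg 1 (294°, 4 km): east 4 sin 294° = -3.65, north 4 cos 294° = 1.63
Leg 2 (050°, 8 km): east 8 sin 50° = 6.13, north 8 cos 50° = 5.14
Net east component: 2.47 km.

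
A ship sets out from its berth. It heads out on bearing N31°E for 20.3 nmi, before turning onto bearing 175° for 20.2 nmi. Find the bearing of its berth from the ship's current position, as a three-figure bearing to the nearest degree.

Leg 1 (N31°E, 20.3 nmi): east 20.3 sin 31° = 10.46, north 20.3 cos 31° = 17.40
Leg 2 (175°, 20.2 nmi): east 20.2 sin 175° = 1.76, north 20.2 cos 175° = -20.12
Net displacement: 12.22 east, -2.72 north. Direction back to start is (-12.22, 2.72): bearing = atan2(-12.22, 2.72) mod 360° = 282.56° ≈ 283°.

283°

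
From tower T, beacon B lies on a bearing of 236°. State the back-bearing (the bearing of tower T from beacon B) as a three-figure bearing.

056°

Back-bearing = 236° − 180° = 056°.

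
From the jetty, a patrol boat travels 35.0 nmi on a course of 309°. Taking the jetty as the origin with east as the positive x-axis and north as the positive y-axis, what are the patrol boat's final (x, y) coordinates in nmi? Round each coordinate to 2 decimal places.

Leg 1 (309°, 35.0 nmi): east 35.0 sin 309° = -27.20, north 35.0 cos 309° = 22.03
Summing: -27.20 nmi east, 22.03 nmi north → (-27.20, 22.03).

(-27.20, 22.03)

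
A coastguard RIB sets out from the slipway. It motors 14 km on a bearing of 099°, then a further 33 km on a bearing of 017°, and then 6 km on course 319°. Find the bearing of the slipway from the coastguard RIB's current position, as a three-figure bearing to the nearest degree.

Leg 1 (099°, 14 km): east 14 sin 99° = 13.83, north 14 cos 99° = -2.19
Leg 2 (017°, 33 km): east 33 sin 17° = 9.65, north 33 cos 17° = 31.56
Leg 3 (319°, 6 km): east 6 sin 319° = -3.94, north 6 cos 319° = 4.53
Net displacement: 19.54 east, 33.90 north. Direction back to start is (-19.54, -33.90): bearing = atan2(-19.54, -33.90) mod 360° = 209.96° ≈ 210°.

210°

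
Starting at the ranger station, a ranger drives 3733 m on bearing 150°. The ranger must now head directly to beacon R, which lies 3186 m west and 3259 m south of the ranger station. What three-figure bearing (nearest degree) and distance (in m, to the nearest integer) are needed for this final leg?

Leg 1 (150°, 3733 m): east 3733 sin 150° = 1866.50, north 3733 cos 150° = -3232.87
Current position: (1866.50, -3232.87). Target: (-3186, -3259). Remaining: Δeast = -5052.50, Δnorth = -26.13.
Bearing = atan2(-5052.50, -26.13) mod 360° = 269.70°; distance = √((-5052.50)² + (-26.13)²) = 5052.568 m.

270°, 5053 m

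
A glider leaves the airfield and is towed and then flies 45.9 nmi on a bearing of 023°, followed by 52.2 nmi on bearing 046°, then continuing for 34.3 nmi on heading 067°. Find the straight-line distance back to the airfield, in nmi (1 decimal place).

126.6 nmi

Leg 1 (023°, 45.9 nmi): east 45.9 sin 23° = 17.93, north 45.9 cos 23° = 42.25
Leg 2 (046°, 52.2 nmi): east 52.2 sin 46° = 37.55, north 52.2 cos 46° = 36.26
Leg 3 (067°, 34.3 nmi): east 34.3 sin 67° = 31.57, north 34.3 cos 67° = 13.40
Net: 87.06 east, 91.91 north. Distance = √((87.06)² + (91.91)²) = 126.599 nmi.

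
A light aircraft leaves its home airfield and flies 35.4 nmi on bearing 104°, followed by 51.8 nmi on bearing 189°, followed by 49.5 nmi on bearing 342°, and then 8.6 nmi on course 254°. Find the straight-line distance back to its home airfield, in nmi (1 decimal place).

Leg 1 (104°, 35.4 nmi): east 35.4 sin 104° = 34.35, north 35.4 cos 104° = -8.56
Leg 2 (189°, 51.8 nmi): east 51.8 sin 189° = -8.10, north 51.8 cos 189° = -51.16
Leg 3 (342°, 49.5 nmi): east 49.5 sin 342° = -15.30, north 49.5 cos 342° = 47.08
Leg 4 (254°, 8.6 nmi): east 8.6 sin 254° = -8.27, north 8.6 cos 254° = -2.37
Net: 2.68 east, -15.02 north. Distance = √((2.68)² + (-15.02)²) = 15.257 nmi.

15.3 nmi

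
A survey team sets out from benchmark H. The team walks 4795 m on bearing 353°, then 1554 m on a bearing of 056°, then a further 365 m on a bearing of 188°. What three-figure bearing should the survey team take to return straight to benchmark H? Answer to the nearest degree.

Leg 1 (353°, 4795 m): east 4795 sin 353° = -584.36, north 4795 cos 353° = 4759.26
Leg 2 (056°, 1554 m): east 1554 sin 56° = 1288.32, north 1554 cos 56° = 868.99
Leg 3 (188°, 365 m): east 365 sin 188° = -50.80, north 365 cos 188° = -361.45
Net displacement: 653.16 east, 5266.80 north. Direction back to start is (-653.16, -5266.80): bearing = atan2(-653.16, -5266.80) mod 360° = 187.07° ≈ 187°.

187°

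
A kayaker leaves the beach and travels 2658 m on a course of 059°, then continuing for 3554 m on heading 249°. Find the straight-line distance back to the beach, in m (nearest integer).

Leg 1 (059°, 2658 m): east 2658 sin 59° = 2278.35, north 2658 cos 59° = 1368.97
Leg 2 (249°, 3554 m): east 3554 sin 249° = -3317.94, north 3554 cos 249° = -1273.64
Net: -1039.59 east, 95.33 north. Distance = √((-1039.59)² + (95.33)²) = 1043.956 m.

1044 m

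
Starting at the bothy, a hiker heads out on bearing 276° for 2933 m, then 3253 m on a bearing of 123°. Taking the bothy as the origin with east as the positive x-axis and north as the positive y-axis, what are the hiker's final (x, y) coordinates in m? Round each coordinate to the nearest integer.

(-189, -1465)

Leg 1 (276°, 2933 m): east 2933 sin 276° = -2916.93, north 2933 cos 276° = 306.58
Leg 2 (123°, 3253 m): east 3253 sin 123° = 2728.20, north 3253 cos 123° = -1771.71
Summing: -188.74 m east, -1465.13 m north → (-189, -1465).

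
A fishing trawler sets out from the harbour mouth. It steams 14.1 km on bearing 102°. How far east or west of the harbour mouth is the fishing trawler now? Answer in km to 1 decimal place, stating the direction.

Leg 1 (102°, 14.1 km): east 14.1 sin 102° = 13.79, north 14.1 cos 102° = -2.93
Net east component: 13.79 km.

13.8 km east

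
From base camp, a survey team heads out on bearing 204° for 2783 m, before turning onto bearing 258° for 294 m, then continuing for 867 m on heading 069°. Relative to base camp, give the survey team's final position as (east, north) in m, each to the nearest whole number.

(-610, -2293)

Leg 1 (204°, 2783 m): east 2783 sin 204° = -1131.95, north 2783 cos 204° = -2542.40
Leg 2 (258°, 294 m): east 294 sin 258° = -287.58, north 294 cos 258° = -61.13
Leg 3 (069°, 867 m): east 867 sin 69° = 809.41, north 867 cos 69° = 310.71
Summing: -610.11 m east, -2292.82 m north → (-610, -2293).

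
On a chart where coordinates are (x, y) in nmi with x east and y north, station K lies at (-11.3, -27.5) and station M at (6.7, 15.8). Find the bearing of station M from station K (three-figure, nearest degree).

Δeast = 6.7 − -11.3 = 18.00; Δnorth = 15.8 − -27.5 = 43.30.
Bearing = atan2(Δeast, Δnorth) mod 360° = 22.57° ≈ 023°.

023°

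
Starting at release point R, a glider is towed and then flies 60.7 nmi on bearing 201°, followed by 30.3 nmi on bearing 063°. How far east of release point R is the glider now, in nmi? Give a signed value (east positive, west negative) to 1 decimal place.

Leg 1 (201°, 60.7 nmi): east 60.7 sin 201° = -21.75, north 60.7 cos 201° = -56.67
Leg 2 (063°, 30.3 nmi): east 30.3 sin 63° = 27.00, north 30.3 cos 63° = 13.76
Net east component: 5.24 nmi.

5.2 nmi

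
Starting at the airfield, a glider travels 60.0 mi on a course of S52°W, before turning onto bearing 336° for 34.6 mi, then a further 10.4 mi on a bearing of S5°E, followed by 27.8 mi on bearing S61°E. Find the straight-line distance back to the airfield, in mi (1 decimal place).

Leg 1 (S52°W, 60.0 mi): east 60.0 sin 232° = -47.28, north 60.0 cos 232° = -36.94
Leg 2 (336°, 34.6 mi): east 34.6 sin 336° = -14.07, north 34.6 cos 336° = 31.61
Leg 3 (S5°E, 10.4 mi): east 10.4 sin 175° = 0.91, north 10.4 cos 175° = -10.36
Leg 4 (S61°E, 27.8 mi): east 27.8 sin 119° = 24.31, north 27.8 cos 119° = -13.48
Net: -36.13 east, -29.17 north. Distance = √((-36.13)² + (-29.17)²) = 46.437 mi.

46.4 mi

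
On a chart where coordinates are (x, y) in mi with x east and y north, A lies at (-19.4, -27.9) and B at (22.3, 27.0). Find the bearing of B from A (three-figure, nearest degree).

037°

Δeast = 22.3 − -19.4 = 41.70; Δnorth = 27.0 − -27.9 = 54.90.
Bearing = atan2(Δeast, Δnorth) mod 360° = 37.22° ≈ 037°.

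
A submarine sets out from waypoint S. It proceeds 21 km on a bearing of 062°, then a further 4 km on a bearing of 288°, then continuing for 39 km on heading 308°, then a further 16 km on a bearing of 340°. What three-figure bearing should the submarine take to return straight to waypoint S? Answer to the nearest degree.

Leg 1 (062°, 21 km): east 21 sin 62° = 18.54, north 21 cos 62° = 9.86
Leg 2 (288°, 4 km): east 4 sin 288° = -3.80, north 4 cos 288° = 1.24
Leg 3 (308°, 39 km): east 39 sin 308° = -30.73, north 39 cos 308° = 24.01
Leg 4 (340°, 16 km): east 16 sin 340° = -5.47, north 16 cos 340° = 15.04
Net displacement: -21.47 east, 50.14 north. Direction back to start is (21.47, -50.14): bearing = atan2(21.47, -50.14) mod 360° = 156.82° ≈ 157°.

157°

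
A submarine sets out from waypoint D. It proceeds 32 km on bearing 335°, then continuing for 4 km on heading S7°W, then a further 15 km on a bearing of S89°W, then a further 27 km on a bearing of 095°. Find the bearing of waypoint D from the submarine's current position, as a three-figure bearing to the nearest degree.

175°

Leg 1 (335°, 32 km): east 32 sin 335° = -13.52, north 32 cos 335° = 29.00
Leg 2 (S7°W, 4 km): east 4 sin 187° = -0.49, north 4 cos 187° = -3.97
Leg 3 (S89°W, 15 km): east 15 sin 269° = -15.00, north 15 cos 269° = -0.26
Leg 4 (095°, 27 km): east 27 sin 95° = 26.90, north 27 cos 95° = -2.35
Net displacement: -2.11 east, 22.42 north. Direction back to start is (2.11, -22.42): bearing = atan2(2.11, -22.42) mod 360° = 174.62° ≈ 175°.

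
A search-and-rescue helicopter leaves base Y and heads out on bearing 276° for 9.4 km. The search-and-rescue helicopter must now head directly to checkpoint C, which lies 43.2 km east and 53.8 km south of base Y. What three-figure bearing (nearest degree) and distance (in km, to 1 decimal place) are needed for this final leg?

Leg 1 (276°, 9.4 km): east 9.4 sin 276° = -9.35, north 9.4 cos 276° = 0.98
Current position: (-9.35, 0.98). Target: (43.2, -53.8). Remaining: Δeast = 52.55, Δnorth = -54.78.
Bearing = atan2(52.55, -54.78) mod 360° = 136.19°; distance = √((52.55)² + (-54.78)²) = 75.911 km.

136°, 75.9 km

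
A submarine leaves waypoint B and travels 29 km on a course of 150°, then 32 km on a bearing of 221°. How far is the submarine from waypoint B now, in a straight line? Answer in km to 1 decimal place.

Leg 1 (150°, 29 km): east 29 sin 150° = 14.50, north 29 cos 150° = -25.11
Leg 2 (221°, 32 km): east 32 sin 221° = -20.99, north 32 cos 221° = -24.15
Net: -6.49 east, -49.27 north. Distance = √((-6.49)² + (-49.27)²) = 49.692 km.

49.7 km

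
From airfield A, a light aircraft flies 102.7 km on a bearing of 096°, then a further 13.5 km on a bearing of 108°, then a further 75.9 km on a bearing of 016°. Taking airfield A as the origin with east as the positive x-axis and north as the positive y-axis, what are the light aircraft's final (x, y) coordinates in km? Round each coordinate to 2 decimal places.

(135.90, 58.05)

Leg 1 (096°, 102.7 km): east 102.7 sin 96° = 102.14, north 102.7 cos 96° = -10.74
Leg 2 (108°, 13.5 km): east 13.5 sin 108° = 12.84, north 13.5 cos 108° = -4.17
Leg 3 (016°, 75.9 km): east 75.9 sin 16° = 20.92, north 75.9 cos 16° = 72.96
Summing: 135.90 km east, 58.05 km north → (135.90, 58.05).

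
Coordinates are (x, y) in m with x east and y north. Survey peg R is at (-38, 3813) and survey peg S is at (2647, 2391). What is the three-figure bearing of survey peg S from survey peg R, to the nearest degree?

Δeast = 2647 − -38 = 2685.00; Δnorth = 2391 − 3813 = -1422.00.
Bearing = atan2(Δeast, Δnorth) mod 360° = 117.91° ≈ 118°.

118°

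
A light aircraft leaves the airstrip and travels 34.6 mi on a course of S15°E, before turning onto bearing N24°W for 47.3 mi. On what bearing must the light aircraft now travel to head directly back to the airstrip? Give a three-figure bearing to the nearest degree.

Leg 1 (S15°E, 34.6 mi): east 34.6 sin 165° = 8.96, north 34.6 cos 165° = -33.42
Leg 2 (N24°W, 47.3 mi): east 47.3 sin 336° = -19.24, north 47.3 cos 336° = 43.21
Net displacement: -10.28 east, 9.79 north. Direction back to start is (10.28, -9.79): bearing = atan2(10.28, -9.79) mod 360° = 133.59° ≈ 134°.

134°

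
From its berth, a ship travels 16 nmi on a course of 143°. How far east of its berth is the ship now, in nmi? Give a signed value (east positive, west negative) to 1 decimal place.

9.6 nmi

Leg 1 (143°, 16 nmi): east 16 sin 143° = 9.63, north 16 cos 143° = -12.78
Net east component: 9.63 nmi.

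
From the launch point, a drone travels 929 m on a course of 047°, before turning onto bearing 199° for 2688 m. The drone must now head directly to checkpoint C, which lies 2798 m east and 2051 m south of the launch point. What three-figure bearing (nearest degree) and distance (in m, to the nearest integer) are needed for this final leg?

093°, 2997 m

Leg 1 (047°, 929 m): east 929 sin 47° = 679.43, north 929 cos 47° = 633.58
Leg 2 (199°, 2688 m): east 2688 sin 199° = -875.13, north 2688 cos 199° = -2541.55
Current position: (-195.70, -1907.98). Target: (2798, -2051). Remaining: Δeast = 2993.70, Δnorth = -143.02.
Bearing = atan2(2993.70, -143.02) mod 360° = 92.74°; distance = √((2993.70)² + (-143.02)²) = 2997.114 m.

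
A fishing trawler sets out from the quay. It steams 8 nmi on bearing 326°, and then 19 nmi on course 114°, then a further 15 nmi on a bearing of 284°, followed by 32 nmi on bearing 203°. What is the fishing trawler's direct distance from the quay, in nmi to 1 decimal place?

30.4 nmi

Leg 1 (326°, 8 nmi): east 8 sin 326° = -4.47, north 8 cos 326° = 6.63
Leg 2 (114°, 19 nmi): east 19 sin 114° = 17.36, north 19 cos 114° = -7.73
Leg 3 (284°, 15 nmi): east 15 sin 284° = -14.55, north 15 cos 284° = 3.63
Leg 4 (203°, 32 nmi): east 32 sin 203° = -12.50, north 32 cos 203° = -29.46
Net: -14.17 east, -26.92 north. Distance = √((-14.17)² + (-26.92)²) = 30.426 nmi.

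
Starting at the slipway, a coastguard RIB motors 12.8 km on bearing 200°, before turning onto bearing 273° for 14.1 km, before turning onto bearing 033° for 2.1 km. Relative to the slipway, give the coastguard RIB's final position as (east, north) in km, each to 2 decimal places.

(-17.31, -9.53)

Leg 1 (200°, 12.8 km): east 12.8 sin 200° = -4.38, north 12.8 cos 200° = -12.03
Leg 2 (273°, 14.1 km): east 14.1 sin 273° = -14.08, north 14.1 cos 273° = 0.74
Leg 3 (033°, 2.1 km): east 2.1 sin 33° = 1.14, north 2.1 cos 33° = 1.76
Summing: -17.31 km east, -9.53 km north → (-17.31, -9.53).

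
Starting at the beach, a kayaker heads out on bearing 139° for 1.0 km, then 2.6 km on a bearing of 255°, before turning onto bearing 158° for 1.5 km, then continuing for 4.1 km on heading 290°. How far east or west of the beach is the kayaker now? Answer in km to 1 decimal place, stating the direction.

5.1 km west

Leg 1 (139°, 1.0 km): east 1.0 sin 139° = 0.66, north 1.0 cos 139° = -0.75
Leg 2 (255°, 2.6 km): east 2.6 sin 255° = -2.51, north 2.6 cos 255° = -0.67
Leg 3 (158°, 1.5 km): east 1.5 sin 158° = 0.56, north 1.5 cos 158° = -1.39
Leg 4 (290°, 4.1 km): east 4.1 sin 290° = -3.85, north 4.1 cos 290° = 1.40
Net east component: -5.15 km.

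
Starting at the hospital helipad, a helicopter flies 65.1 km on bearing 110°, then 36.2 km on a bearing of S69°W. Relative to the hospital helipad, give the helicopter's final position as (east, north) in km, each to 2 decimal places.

(27.38, -35.24)

Leg 1 (110°, 65.1 km): east 65.1 sin 110° = 61.17, north 65.1 cos 110° = -22.27
Leg 2 (S69°W, 36.2 km): east 36.2 sin 249° = -33.80, north 36.2 cos 249° = -12.97
Summing: 27.38 km east, -35.24 km north → (27.38, -35.24).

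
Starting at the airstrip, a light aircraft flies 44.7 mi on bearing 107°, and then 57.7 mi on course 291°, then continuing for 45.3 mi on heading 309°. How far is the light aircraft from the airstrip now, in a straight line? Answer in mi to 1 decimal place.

Leg 1 (107°, 44.7 mi): east 44.7 sin 107° = 42.75, north 44.7 cos 107° = -13.07
Leg 2 (291°, 57.7 mi): east 57.7 sin 291° = -53.87, north 57.7 cos 291° = 20.68
Leg 3 (309°, 45.3 mi): east 45.3 sin 309° = -35.20, north 45.3 cos 309° = 28.51
Net: -46.33 east, 36.12 north. Distance = √((-46.33)² + (36.12)²) = 58.741 mi.

58.7 mi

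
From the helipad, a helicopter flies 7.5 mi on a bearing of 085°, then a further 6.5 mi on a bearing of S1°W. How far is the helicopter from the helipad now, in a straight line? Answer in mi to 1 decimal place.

9.4 mi

Leg 1 (085°, 7.5 mi): east 7.5 sin 85° = 7.47, north 7.5 cos 85° = 0.65
Leg 2 (S1°W, 6.5 mi): east 6.5 sin 181° = -0.11, north 6.5 cos 181° = -6.50
Net: 7.36 east, -5.85 north. Distance = √((7.36)² + (-5.85)²) = 9.397 mi.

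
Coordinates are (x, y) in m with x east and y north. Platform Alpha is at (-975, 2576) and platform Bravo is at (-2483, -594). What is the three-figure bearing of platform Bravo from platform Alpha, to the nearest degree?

Δeast = -2483 − -975 = -1508.00; Δnorth = -594 − 2576 = -3170.00.
Bearing = atan2(Δeast, Δnorth) mod 360° = 205.44° ≈ 205°.

205°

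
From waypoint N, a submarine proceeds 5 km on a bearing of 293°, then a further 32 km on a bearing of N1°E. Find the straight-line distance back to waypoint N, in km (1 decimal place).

34.2 km

Leg 1 (293°, 5 km): east 5 sin 293° = -4.60, north 5 cos 293° = 1.95
Leg 2 (N1°E, 32 km): east 32 sin 1° = 0.56, north 32 cos 1° = 32.00
Net: -4.04 east, 33.95 north. Distance = √((-4.04)² + (33.95)²) = 34.189 km.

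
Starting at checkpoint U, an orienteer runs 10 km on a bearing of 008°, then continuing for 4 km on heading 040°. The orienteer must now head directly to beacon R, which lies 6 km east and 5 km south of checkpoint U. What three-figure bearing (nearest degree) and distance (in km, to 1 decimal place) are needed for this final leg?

Leg 1 (008°, 10 km): east 10 sin 8° = 1.39, north 10 cos 8° = 9.90
Leg 2 (040°, 4 km): east 4 sin 40° = 2.57, north 4 cos 40° = 3.06
Current position: (3.96, 12.97). Target: (6, -5). Remaining: Δeast = 2.04, Δnorth = -17.97.
Bearing = atan2(2.04, -17.97) mod 360° = 173.53°; distance = √((2.04)² + (-17.97)²) = 18.082 km.

174°, 18.1 km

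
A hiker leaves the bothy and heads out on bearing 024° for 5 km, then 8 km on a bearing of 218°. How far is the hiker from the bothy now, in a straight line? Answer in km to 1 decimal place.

Leg 1 (024°, 5 km): east 5 sin 24° = 2.03, north 5 cos 24° = 4.57
Leg 2 (218°, 8 km): east 8 sin 218° = -4.93, north 8 cos 218° = -6.30
Net: -2.89 east, -1.74 north. Distance = √((-2.89)² + (-1.74)²) = 3.373 km.

3.4 km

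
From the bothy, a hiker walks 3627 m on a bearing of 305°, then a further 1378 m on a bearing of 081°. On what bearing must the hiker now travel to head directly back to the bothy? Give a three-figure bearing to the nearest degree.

Leg 1 (305°, 3627 m): east 3627 sin 305° = -2971.06, north 3627 cos 305° = 2080.36
Leg 2 (081°, 1378 m): east 1378 sin 81° = 1361.03, north 1378 cos 81° = 215.57
Net displacement: -1610.03 east, 2295.93 north. Direction back to start is (1610.03, -2295.93): bearing = atan2(1610.03, -2295.93) mod 360° = 144.96° ≈ 145°.

145°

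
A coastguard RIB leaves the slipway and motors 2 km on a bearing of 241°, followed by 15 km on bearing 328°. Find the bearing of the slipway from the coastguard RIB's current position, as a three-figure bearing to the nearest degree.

140°

Leg 1 (241°, 2 km): east 2 sin 241° = -1.75, north 2 cos 241° = -0.97
Leg 2 (328°, 15 km): east 15 sin 328° = -7.95, north 15 cos 328° = 12.72
Net displacement: -9.70 east, 11.75 north. Direction back to start is (9.70, -11.75): bearing = atan2(9.70, -11.75) mod 360° = 140.47° ≈ 140°.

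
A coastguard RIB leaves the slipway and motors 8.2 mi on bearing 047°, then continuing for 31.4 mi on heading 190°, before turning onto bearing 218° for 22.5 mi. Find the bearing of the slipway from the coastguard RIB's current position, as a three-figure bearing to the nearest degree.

Leg 1 (047°, 8.2 mi): east 8.2 sin 47° = 6.00, north 8.2 cos 47° = 5.59
Leg 2 (190°, 31.4 mi): east 31.4 sin 190° = -5.45, north 31.4 cos 190° = -30.92
Leg 3 (218°, 22.5 mi): east 22.5 sin 218° = -13.85, north 22.5 cos 218° = -17.73
Net displacement: -13.31 east, -43.06 north. Direction back to start is (13.31, 43.06): bearing = atan2(13.31, 43.06) mod 360° = 17.17° ≈ 017°.

017°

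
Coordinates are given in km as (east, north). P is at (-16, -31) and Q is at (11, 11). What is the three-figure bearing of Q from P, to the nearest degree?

Δeast = 11 − -16 = 27.00; Δnorth = 11 − -31 = 42.00.
Bearing = atan2(Δeast, Δnorth) mod 360° = 32.74° ≈ 033°.

033°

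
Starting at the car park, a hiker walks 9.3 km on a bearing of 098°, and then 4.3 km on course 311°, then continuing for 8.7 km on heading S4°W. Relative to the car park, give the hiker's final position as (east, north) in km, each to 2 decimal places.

(5.36, -7.15)

Leg 1 (098°, 9.3 km): east 9.3 sin 98° = 9.21, north 9.3 cos 98° = -1.29
Leg 2 (311°, 4.3 km): east 4.3 sin 311° = -3.25, north 4.3 cos 311° = 2.82
Leg 3 (S4°W, 8.7 km): east 8.7 sin 184° = -0.61, north 8.7 cos 184° = -8.68
Summing: 5.36 km east, -7.15 km north → (5.36, -7.15).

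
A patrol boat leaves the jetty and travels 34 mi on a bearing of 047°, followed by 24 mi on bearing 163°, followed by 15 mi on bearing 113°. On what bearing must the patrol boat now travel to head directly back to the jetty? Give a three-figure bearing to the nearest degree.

277°

Leg 1 (047°, 34 mi): east 34 sin 47° = 24.87, north 34 cos 47° = 23.19
Leg 2 (163°, 24 mi): east 24 sin 163° = 7.02, north 24 cos 163° = -22.95
Leg 3 (113°, 15 mi): east 15 sin 113° = 13.81, north 15 cos 113° = -5.86
Net displacement: 45.69 east, -5.62 north. Direction back to start is (-45.69, 5.62): bearing = atan2(-45.69, 5.62) mod 360° = 277.02° ≈ 277°.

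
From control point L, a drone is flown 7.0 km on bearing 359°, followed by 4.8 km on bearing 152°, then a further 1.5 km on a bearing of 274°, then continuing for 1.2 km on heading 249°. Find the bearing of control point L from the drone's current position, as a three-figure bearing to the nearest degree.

169°

Leg 1 (359°, 7.0 km): east 7.0 sin 359° = -0.12, north 7.0 cos 359° = 7.00
Leg 2 (152°, 4.8 km): east 4.8 sin 152° = 2.25, north 4.8 cos 152° = -4.24
Leg 3 (274°, 1.5 km): east 1.5 sin 274° = -1.50, north 1.5 cos 274° = 0.10
Leg 4 (249°, 1.2 km): east 1.2 sin 249° = -1.12, north 1.2 cos 249° = -0.43
Net displacement: -0.49 east, 2.44 north. Direction back to start is (0.49, -2.44): bearing = atan2(0.49, -2.44) mod 360° = 168.73° ≈ 169°.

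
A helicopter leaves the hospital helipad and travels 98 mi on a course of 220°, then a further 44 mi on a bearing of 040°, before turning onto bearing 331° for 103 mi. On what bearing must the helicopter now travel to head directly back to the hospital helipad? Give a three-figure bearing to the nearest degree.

Leg 1 (220°, 98 mi): east 98 sin 220° = -62.99, north 98 cos 220° = -75.07
Leg 2 (040°, 44 mi): east 44 sin 40° = 28.28, north 44 cos 40° = 33.71
Leg 3 (331°, 103 mi): east 103 sin 331° = -49.94, north 103 cos 331° = 90.09
Net displacement: -84.65 east, 48.72 north. Direction back to start is (84.65, -48.72): bearing = atan2(84.65, -48.72) mod 360° = 119.92° ≈ 120°.

120°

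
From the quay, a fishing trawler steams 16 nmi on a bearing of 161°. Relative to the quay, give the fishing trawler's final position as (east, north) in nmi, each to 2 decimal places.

Leg 1 (161°, 16 nmi): east 16 sin 161° = 5.21, north 16 cos 161° = -15.13
Summing: 5.21 nmi east, -15.13 nmi north → (5.21, -15.13).

(5.21, -15.13)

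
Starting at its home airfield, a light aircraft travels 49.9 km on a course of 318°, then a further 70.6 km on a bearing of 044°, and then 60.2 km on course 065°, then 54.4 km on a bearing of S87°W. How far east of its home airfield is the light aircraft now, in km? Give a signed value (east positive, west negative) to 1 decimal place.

Leg 1 (318°, 49.9 km): east 49.9 sin 318° = -33.39, north 49.9 cos 318° = 37.08
Leg 2 (044°, 70.6 km): east 70.6 sin 44° = 49.04, north 70.6 cos 44° = 50.79
Leg 3 (065°, 60.2 km): east 60.2 sin 65° = 54.56, north 60.2 cos 65° = 25.44
Leg 4 (S87°W, 54.4 km): east 54.4 sin 267° = -54.33, north 54.4 cos 267° = -2.85
Net east component: 15.89 km.

15.9 km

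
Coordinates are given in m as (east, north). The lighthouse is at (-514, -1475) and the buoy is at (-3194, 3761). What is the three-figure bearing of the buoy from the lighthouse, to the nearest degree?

Δeast = -3194 − -514 = -2680.00; Δnorth = 3761 − -1475 = 5236.00.
Bearing = atan2(Δeast, Δnorth) mod 360° = 332.89° ≈ 333°.

333°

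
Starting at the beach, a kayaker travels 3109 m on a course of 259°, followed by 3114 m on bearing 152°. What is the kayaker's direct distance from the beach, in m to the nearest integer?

3702 m

Leg 1 (259°, 3109 m): east 3109 sin 259° = -3051.88, north 3109 cos 259° = -593.23
Leg 2 (152°, 3114 m): east 3114 sin 152° = 1461.93, north 3114 cos 152° = -2749.50
Net: -1589.94 east, -3342.72 north. Distance = √((-1589.94)² + (-3342.72)²) = 3701.584 m.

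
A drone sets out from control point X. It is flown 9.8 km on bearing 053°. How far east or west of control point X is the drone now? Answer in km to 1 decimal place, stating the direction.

7.8 km east

Leg 1 (053°, 9.8 km): east 9.8 sin 53° = 7.83, north 9.8 cos 53° = 5.90
Net east component: 7.83 km.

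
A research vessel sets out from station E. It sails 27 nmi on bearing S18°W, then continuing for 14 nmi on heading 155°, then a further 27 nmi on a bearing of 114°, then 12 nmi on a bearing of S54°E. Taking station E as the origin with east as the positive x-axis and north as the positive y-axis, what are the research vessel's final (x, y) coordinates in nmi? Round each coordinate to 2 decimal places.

Leg 1 (S18°W, 27 nmi): east 27 sin 198° = -8.34, north 27 cos 198° = -25.68
Leg 2 (155°, 14 nmi): east 14 sin 155° = 5.92, north 14 cos 155° = -12.69
Leg 3 (114°, 27 nmi): east 27 sin 114° = 24.67, north 27 cos 114° = -10.98
Leg 4 (S54°E, 12 nmi): east 12 sin 126° = 9.71, north 12 cos 126° = -7.05
Summing: 31.95 nmi east, -56.40 nmi north → (31.95, -56.40).

(31.95, -56.40)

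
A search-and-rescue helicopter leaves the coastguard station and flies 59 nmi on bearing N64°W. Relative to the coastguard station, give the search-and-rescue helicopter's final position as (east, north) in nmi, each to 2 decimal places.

Leg 1 (N64°W, 59 nmi): east 59 sin 296° = -53.03, north 59 cos 296° = 25.86
Summing: -53.03 nmi east, 25.86 nmi north → (-53.03, 25.86).

(-53.03, 25.86)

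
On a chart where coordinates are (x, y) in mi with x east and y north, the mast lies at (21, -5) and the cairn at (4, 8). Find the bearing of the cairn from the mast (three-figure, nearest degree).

Δeast = 4 − 21 = -17.00; Δnorth = 8 − -5 = 13.00.
Bearing = atan2(Δeast, Δnorth) mod 360° = 307.41° ≈ 307°.

307°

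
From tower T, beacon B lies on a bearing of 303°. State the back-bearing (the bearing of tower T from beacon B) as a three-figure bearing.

123°

Back-bearing = 303° − 180° = 123°.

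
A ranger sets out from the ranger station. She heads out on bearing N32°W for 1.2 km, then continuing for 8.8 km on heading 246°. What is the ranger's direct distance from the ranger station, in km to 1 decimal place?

9.0 km

Leg 1 (N32°W, 1.2 km): east 1.2 sin 328° = -0.64, north 1.2 cos 328° = 1.02
Leg 2 (246°, 8.8 km): east 8.8 sin 246° = -8.04, north 8.8 cos 246° = -3.58
Net: -8.68 east, -2.56 north. Distance = √((-8.68)² + (-2.56)²) = 9.045 km.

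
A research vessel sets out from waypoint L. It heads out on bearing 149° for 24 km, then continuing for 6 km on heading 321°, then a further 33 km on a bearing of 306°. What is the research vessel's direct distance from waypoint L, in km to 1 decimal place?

18.4 km

Leg 1 (149°, 24 km): east 24 sin 149° = 12.36, north 24 cos 149° = -20.57
Leg 2 (321°, 6 km): east 6 sin 321° = -3.78, north 6 cos 321° = 4.66
Leg 3 (306°, 33 km): east 33 sin 306° = -26.70, north 33 cos 306° = 19.40
Net: -18.11 east, 3.49 north. Distance = √((-18.11)² + (3.49)²) = 18.445 km.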